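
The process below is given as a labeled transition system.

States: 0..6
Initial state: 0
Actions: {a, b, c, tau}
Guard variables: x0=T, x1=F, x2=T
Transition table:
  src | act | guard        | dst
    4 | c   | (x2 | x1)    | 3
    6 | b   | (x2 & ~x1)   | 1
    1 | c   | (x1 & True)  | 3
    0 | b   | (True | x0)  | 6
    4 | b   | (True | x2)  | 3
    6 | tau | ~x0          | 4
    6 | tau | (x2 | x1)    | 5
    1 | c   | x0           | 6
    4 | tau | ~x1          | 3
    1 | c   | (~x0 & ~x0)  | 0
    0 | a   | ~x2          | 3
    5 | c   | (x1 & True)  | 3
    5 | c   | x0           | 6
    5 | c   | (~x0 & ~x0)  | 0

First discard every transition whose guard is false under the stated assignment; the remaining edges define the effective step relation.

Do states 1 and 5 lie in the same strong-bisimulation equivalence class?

Refine partition for ~:
  round 0: {{0,1,2,3,4,5,6}}
  round 1: {{0},{1,5},{2,3},{4},{6}}
5 equivalence class(es) (converged in 2)
[1]={1,5}  [5]={1,5}

Answer: BISIMILAR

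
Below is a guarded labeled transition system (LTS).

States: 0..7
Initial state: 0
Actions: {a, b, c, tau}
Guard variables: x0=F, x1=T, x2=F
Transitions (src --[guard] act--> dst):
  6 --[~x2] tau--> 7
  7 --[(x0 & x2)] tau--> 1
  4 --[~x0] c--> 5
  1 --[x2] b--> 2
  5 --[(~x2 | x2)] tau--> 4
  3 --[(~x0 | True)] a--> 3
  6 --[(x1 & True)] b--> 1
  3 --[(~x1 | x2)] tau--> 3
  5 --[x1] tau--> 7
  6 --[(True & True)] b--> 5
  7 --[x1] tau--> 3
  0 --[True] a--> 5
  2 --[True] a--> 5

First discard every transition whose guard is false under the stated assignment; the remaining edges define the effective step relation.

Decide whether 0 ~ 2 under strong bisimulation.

Refine partition for ~:
  round 0: {{0,1,2,3,4,5,6,7}}
  round 1: {{0,2,3},{1},{4},{5,7},{6}}
  round 2: {{0,2},{1},{3},{4},{5},{6},{7}}
7 equivalence class(es) (converged in 3)
[0]={0,2}  [2]={0,2}

Answer: BISIMILAR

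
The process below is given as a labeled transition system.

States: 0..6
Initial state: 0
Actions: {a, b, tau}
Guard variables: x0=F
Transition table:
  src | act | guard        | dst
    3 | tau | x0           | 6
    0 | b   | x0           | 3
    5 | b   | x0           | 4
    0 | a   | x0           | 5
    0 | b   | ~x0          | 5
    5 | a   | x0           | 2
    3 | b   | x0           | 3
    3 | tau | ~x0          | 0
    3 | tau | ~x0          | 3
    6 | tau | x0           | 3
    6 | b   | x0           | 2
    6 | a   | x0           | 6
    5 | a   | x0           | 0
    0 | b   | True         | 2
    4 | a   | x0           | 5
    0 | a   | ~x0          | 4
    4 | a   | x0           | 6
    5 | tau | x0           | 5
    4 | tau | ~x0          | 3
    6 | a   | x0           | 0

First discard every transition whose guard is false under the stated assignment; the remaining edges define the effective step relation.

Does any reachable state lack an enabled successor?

Reachable = {0,2,3,4,5}
  0: a→4  b→2  b→5  [3 exit(s)]
  2: ∅  [STUCK]
  3: tau→0  tau→3  [2 exit(s)]
  4: tau→3  [1 exit(s)]
  5: ∅  [STUCK]
Path to 2: b

Answer: DEADLOCK at state 2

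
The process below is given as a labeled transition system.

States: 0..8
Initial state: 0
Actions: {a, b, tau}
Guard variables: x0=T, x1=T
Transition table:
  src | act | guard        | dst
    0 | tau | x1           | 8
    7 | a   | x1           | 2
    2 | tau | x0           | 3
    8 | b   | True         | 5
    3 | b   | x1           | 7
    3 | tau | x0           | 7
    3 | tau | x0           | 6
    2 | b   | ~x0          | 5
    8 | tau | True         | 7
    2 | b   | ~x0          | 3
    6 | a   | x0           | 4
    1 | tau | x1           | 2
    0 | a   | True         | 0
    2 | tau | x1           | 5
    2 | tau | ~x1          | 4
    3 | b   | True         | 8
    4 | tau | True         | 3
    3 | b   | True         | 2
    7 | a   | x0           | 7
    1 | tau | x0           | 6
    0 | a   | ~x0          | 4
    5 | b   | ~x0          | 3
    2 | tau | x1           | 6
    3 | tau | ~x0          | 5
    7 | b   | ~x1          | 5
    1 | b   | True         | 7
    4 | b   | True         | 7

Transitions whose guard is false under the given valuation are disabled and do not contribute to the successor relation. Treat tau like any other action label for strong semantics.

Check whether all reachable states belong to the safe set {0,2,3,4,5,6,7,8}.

Answer: INVARIANT HOLDS

Working:
Allowed set {0,2,3,4,5,6,7,8}
Reachable = {0,2,3,4,5,6,7,8}
  0: ok
  2: ok
  3: ok
  4: ok
  5: ok
  6: ok
  7: ok
  8: ok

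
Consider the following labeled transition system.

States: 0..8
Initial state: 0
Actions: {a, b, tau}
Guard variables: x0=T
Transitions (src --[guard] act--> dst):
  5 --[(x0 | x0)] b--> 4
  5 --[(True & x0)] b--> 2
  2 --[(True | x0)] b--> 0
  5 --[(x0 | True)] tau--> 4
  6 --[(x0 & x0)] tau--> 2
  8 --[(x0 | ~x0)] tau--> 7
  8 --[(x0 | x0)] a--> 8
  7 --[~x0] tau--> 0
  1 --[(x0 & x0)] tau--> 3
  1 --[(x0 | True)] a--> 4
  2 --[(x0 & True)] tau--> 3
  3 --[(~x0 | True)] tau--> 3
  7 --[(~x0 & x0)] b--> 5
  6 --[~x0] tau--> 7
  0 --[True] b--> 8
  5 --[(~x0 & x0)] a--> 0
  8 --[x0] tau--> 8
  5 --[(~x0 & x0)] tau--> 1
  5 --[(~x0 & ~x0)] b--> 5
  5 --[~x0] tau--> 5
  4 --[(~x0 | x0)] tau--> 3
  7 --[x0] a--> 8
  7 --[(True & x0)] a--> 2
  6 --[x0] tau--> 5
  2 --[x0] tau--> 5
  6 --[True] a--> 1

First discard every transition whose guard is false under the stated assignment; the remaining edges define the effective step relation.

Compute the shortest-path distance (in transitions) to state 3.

Answer: 4

Analysis:
Breadth-first toward 3:
  depth 0: {0}
  depth 1: {8}
  depth 2: {7}
  depth 3: {2}
  depth 4: {3,5}
first hit 3 at d=4 via b·tau·a·tau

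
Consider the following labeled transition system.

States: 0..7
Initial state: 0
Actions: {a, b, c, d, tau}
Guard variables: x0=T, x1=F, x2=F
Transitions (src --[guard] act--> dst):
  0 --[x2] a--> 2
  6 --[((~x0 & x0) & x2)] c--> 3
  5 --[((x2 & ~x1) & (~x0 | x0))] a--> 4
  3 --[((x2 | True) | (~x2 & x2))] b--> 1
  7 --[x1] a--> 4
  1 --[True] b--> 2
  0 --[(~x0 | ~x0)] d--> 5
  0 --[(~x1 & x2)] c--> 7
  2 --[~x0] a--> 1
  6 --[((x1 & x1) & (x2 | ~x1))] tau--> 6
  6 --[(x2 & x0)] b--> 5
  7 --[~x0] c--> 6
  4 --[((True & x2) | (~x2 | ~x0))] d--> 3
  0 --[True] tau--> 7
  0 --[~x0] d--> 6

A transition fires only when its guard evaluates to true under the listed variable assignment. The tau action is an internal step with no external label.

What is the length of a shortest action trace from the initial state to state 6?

Answer: UNREACHABLE

Analysis:
Breadth-first toward 6:
  L0 = {0}
  L1 = {7}
6 never appears.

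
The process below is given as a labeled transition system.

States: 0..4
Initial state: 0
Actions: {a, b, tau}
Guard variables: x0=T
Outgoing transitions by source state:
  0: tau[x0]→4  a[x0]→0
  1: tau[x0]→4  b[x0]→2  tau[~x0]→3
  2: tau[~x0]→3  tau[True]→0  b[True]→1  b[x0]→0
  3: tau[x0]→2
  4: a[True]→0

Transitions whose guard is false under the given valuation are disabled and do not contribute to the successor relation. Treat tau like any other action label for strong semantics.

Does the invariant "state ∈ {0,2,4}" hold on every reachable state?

Answer: INVARIANT HOLDS

Working:
Safe = {0,2,4}
R = {0,4}
  0: safe
  4: safe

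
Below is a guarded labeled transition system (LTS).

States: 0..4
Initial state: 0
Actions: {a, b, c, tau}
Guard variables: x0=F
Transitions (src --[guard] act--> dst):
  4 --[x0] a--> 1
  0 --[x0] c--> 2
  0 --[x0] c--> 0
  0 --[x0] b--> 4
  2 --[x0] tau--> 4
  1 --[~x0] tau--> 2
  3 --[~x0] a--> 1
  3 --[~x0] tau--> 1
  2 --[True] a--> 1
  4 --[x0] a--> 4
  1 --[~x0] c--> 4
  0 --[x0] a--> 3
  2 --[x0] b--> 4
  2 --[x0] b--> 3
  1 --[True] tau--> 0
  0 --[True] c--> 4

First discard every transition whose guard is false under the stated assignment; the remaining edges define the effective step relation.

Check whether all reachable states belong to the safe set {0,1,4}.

Allowed set {0,1,4}
Reach set: {0,4}
  0: ok
  4: ok

Answer: INVARIANT HOLDS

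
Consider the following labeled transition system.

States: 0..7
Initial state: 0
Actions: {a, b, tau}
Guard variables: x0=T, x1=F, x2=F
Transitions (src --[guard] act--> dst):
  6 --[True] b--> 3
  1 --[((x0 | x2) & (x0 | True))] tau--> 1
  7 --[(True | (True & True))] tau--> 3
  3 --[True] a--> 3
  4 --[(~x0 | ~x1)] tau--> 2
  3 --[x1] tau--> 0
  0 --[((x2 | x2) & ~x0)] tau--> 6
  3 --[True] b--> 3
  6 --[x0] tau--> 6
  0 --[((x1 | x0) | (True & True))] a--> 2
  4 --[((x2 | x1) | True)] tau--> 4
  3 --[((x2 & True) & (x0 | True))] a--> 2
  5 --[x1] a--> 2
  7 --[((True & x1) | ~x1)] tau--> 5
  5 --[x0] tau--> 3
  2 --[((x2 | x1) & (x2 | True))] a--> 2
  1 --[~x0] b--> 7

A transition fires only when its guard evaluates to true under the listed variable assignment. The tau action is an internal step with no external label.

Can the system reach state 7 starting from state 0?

After dropping false guards: 11 live edges.
depth 0: {0}
depth 1: {2}  total {0,2}
Reach set: {0,2}

Answer: UNREACHABLE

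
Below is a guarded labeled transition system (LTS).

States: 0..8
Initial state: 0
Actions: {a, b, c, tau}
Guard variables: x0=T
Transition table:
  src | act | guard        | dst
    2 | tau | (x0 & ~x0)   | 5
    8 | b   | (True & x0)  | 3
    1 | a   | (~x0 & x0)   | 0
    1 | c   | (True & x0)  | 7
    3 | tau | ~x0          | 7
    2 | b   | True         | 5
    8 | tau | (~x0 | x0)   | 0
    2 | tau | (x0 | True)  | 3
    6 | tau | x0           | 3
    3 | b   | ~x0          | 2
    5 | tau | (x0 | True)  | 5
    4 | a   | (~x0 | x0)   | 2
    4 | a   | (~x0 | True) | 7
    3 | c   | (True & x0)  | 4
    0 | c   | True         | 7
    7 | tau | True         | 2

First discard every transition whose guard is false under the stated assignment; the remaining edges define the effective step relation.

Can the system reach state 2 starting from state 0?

After dropping false guards: 12 live edges.
Layer 0: {0}
Layer 1: {7}  total {0,7}
Layer 2: {2}  total {0,2,7}
Layer 3: {3,5}  total {0,2,3,5,7}
Layer 4: {4}  total {0,2,3,4,5,7}
Reachable = {0,2,3,4,5,7}
Path to 2: c·tau

Answer: REACHABLE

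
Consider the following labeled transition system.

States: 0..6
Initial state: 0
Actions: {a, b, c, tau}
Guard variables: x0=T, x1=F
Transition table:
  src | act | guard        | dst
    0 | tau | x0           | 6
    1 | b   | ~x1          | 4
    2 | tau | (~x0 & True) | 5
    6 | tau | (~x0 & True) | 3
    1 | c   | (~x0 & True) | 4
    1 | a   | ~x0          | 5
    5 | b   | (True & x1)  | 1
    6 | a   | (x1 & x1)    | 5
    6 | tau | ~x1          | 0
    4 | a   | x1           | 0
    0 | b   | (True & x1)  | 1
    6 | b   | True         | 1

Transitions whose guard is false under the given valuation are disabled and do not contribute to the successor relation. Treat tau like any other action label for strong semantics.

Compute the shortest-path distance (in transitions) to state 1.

Answer: 2

Working:
Layered search for 1:
  L0 = {0}
  L1 = {6}
  L2 = {1}
depth(1)=2, e.g. tau·b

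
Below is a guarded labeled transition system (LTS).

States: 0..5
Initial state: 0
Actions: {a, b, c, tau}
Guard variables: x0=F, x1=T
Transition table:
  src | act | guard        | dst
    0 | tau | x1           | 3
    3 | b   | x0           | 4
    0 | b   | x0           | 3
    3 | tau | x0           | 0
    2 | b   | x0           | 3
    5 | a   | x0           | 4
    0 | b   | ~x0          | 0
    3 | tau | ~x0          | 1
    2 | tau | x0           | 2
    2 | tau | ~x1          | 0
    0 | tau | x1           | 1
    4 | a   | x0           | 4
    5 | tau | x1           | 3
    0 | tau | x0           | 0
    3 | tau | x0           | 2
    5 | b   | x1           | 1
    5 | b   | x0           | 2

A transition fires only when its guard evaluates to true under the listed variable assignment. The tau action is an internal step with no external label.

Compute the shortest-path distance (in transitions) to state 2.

BFS to 2:
  depth 0: {0}
  depth 1: {1,3}
2 never appears.

Answer: UNREACHABLE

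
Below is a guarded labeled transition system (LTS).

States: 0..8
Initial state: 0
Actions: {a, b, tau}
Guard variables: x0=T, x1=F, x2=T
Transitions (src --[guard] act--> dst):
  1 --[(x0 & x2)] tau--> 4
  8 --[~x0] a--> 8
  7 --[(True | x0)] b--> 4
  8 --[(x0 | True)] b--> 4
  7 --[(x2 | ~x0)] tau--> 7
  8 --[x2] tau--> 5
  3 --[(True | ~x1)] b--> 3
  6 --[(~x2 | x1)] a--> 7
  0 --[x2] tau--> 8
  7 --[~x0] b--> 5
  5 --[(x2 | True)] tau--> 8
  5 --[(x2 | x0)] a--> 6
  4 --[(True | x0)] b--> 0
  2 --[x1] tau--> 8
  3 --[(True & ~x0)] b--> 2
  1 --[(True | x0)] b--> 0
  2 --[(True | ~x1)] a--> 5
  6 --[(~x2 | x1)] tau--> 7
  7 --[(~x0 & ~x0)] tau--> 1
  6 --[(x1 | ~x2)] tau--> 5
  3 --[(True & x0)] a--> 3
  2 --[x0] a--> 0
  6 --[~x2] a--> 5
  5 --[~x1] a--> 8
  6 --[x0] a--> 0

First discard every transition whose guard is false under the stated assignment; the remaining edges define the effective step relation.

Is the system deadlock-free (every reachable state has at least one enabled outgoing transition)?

Reachable = {0,4,5,6,8}
  0: tau→8  [1 exit(s)]
  4: b→0  [1 exit(s)]
  5: a→6  a→8  tau→8  [3 exit(s)]
  6: a→0  [1 exit(s)]
  8: b→4  tau→5  [2 exit(s)]

Answer: DEADLOCK-FREE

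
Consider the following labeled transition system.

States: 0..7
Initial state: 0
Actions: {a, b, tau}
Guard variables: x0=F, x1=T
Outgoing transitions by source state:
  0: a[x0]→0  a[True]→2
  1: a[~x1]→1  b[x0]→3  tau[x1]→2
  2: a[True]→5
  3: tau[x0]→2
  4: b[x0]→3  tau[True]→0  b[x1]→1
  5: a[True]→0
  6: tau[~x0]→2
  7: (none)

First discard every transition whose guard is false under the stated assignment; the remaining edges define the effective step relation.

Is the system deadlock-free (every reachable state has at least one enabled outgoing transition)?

Reachable = {0,2,5}
  0: a→2  [1 exit(s)]
  2: a→5  [1 exit(s)]
  5: a→0  [1 exit(s)]

Answer: DEADLOCK-FREE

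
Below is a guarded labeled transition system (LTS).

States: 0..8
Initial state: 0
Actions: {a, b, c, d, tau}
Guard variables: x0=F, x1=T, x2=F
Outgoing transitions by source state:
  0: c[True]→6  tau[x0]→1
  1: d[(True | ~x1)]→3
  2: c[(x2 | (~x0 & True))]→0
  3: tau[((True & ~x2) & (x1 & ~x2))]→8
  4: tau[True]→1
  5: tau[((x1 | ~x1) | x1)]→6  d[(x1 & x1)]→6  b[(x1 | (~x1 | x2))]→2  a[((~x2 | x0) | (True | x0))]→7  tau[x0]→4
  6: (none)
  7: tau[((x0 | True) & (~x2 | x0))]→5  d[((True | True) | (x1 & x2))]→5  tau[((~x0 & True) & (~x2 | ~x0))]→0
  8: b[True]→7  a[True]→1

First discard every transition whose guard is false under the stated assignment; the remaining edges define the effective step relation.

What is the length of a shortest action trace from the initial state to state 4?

Answer: UNREACHABLE

Trace:
Layered search for 4:
  L0 = {0}
  L1 = {6}
4 never appears.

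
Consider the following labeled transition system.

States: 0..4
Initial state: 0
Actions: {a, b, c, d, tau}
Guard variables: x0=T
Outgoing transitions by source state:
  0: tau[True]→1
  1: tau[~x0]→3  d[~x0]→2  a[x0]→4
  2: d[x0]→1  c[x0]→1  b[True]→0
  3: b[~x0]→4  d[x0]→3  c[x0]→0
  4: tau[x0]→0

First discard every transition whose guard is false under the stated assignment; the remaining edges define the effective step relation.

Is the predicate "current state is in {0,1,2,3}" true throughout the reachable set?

Answer: INVARIANT VIOLATED at state 4

Trace:
Inv-set: {0,1,2,3}
Reach set: {0,1,4}
  0: safe
  1: safe
  4: ✗ unsafe
counterexample path to 4: tau·a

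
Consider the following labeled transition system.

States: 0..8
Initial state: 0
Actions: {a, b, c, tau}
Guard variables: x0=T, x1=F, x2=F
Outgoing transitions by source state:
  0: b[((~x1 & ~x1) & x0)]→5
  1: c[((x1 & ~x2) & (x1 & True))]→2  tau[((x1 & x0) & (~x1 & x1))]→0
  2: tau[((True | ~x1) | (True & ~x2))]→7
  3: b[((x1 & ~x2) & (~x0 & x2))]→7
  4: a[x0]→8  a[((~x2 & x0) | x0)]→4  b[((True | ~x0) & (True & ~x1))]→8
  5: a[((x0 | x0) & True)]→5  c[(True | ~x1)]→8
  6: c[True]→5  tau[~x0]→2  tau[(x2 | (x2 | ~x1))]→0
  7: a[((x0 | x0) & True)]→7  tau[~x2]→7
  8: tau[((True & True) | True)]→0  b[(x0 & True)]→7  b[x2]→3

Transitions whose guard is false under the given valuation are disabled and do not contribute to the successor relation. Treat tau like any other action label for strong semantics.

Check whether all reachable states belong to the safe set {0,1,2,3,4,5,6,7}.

Safe = {0,1,2,3,4,5,6,7}
Reach set: {0,5,7,8}
  0: safe
  5: safe
  7: safe
  8: ✗ unsafe
counterexample path to 8: b·c

Answer: INVARIANT VIOLATED at state 8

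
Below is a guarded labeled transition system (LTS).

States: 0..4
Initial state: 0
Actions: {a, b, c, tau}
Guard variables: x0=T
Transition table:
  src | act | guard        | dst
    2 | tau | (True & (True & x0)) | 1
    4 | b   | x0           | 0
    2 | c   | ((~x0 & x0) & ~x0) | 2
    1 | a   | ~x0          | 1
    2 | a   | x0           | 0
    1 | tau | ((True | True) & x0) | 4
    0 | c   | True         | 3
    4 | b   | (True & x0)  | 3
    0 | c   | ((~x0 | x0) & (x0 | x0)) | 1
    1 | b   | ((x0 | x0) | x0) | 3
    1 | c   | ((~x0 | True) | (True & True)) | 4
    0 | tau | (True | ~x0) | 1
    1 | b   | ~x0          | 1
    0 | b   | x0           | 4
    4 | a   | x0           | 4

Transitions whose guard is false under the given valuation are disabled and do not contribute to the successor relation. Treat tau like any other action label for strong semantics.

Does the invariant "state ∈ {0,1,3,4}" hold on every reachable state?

Answer: INVARIANT HOLDS

Trace:
Allowed set {0,1,3,4}
R = {0,1,3,4}
  0: ✓
  1: ✓
  3: ✓
  4: ✓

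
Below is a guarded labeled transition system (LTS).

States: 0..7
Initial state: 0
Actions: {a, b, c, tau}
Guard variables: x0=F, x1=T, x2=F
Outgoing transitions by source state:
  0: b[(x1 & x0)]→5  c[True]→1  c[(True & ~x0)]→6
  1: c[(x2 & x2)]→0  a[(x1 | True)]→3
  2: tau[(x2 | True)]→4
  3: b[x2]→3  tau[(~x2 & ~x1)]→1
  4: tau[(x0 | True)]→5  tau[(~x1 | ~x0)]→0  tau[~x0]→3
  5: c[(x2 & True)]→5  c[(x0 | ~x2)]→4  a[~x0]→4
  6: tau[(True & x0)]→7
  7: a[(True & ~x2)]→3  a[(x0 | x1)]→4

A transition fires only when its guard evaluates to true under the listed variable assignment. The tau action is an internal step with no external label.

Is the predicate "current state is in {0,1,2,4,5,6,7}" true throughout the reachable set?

Answer: INVARIANT VIOLATED at state 3

Trace:
Allowed set {0,1,2,4,5,6,7}
Reachable = {0,1,3,6}
  0: ok
  1: ok
  3: outside
  6: ok
witness against invariant: c·a → 3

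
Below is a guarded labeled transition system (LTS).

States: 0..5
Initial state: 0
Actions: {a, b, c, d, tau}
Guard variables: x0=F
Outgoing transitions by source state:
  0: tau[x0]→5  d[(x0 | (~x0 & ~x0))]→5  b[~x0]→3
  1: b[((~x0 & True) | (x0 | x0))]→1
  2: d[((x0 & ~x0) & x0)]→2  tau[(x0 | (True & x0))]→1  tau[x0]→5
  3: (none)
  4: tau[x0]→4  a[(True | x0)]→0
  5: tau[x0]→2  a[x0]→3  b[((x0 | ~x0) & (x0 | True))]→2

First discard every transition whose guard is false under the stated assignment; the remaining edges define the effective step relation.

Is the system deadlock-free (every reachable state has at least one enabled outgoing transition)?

Answer: DEADLOCK at state 2

Trace:
R = {0,2,3,5}
  0: b→3  d→5  [2 exit(s)]
  2: ∅  [deadlock]
  3: ∅  [deadlock]
  5: b→2  [1 exit(s)]
trace reaching 2: d·b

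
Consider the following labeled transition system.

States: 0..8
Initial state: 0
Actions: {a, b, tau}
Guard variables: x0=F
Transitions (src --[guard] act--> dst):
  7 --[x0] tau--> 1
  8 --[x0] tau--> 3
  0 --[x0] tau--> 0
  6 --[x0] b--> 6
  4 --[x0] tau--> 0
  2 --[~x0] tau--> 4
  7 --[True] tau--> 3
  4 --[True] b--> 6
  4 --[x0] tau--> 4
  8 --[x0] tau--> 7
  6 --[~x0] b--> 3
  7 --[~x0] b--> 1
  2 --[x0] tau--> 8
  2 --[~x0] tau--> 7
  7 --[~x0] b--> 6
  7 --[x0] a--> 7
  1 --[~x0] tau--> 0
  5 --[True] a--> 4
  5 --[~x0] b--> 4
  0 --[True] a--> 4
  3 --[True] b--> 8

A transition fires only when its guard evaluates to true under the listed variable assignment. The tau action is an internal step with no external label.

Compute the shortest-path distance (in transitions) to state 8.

Answer: 4

Working:
Layered search for 8:
  Layer 0: {0}
  Layer 1: {4}
  Layer 2: {6}
  Layer 3: {3}
  Layer 4: {8}
8 enters at depth 4; path a·b·b·b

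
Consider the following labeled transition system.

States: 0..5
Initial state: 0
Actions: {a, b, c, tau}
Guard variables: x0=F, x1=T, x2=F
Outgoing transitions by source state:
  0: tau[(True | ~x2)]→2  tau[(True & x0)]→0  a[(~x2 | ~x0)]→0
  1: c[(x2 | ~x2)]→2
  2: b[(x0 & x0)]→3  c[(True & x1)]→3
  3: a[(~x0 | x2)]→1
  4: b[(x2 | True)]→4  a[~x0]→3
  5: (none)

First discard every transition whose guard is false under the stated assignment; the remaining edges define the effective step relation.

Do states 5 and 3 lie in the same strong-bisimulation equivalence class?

Compute ~ classes (split until stable):
  round 0: {{0,1,2,3,4,5}}
  round 1: {{0},{1,2},{3},{4},{5}}
  round 2: {{0},{1},{2},{3},{4},{5}}
stable after 3 split(s): 6 block(s)
[5]={5}  [3]={3}

Answer: NOT BISIMILAR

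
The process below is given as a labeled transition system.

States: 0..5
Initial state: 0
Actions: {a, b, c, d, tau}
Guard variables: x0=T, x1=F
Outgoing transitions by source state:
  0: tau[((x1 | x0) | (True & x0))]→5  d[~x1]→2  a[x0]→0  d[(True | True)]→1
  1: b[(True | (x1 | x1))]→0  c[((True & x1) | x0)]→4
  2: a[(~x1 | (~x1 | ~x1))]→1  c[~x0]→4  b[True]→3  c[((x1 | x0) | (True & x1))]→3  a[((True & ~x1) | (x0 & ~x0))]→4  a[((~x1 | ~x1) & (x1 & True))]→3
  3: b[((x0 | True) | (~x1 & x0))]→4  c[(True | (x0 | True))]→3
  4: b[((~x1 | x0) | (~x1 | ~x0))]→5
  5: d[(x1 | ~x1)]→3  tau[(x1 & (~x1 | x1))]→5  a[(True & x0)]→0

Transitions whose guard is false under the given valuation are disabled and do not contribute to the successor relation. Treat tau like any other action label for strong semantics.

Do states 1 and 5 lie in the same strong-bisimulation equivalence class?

Answer: NOT BISIMILAR

Trace:
Refine partition for ~:
  round 0: {{0,1,2,3,4,5}}
  round 1: {{0},{1,3},{2},{4},{5}}
  round 2: {{0},{1},{2},{3},{4},{5}}
Fixed point at round 3; 6 class(es).
1∈{1}, 5∈{5}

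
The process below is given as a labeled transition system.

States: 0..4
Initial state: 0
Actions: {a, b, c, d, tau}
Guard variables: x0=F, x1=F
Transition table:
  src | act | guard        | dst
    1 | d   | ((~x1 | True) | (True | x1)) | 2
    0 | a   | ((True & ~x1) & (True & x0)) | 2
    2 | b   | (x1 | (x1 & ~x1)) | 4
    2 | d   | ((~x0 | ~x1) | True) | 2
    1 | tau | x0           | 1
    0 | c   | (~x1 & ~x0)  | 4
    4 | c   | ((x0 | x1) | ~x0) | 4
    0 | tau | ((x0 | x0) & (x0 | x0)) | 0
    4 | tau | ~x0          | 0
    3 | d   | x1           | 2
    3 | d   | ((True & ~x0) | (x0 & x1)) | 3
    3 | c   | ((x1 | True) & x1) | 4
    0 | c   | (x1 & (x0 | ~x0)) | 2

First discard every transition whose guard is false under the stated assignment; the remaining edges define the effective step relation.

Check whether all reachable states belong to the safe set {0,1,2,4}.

Safe = {0,1,2,4}
Reachable = {0,4}
  0: ✓
  4: ✓

Answer: INVARIANT HOLDS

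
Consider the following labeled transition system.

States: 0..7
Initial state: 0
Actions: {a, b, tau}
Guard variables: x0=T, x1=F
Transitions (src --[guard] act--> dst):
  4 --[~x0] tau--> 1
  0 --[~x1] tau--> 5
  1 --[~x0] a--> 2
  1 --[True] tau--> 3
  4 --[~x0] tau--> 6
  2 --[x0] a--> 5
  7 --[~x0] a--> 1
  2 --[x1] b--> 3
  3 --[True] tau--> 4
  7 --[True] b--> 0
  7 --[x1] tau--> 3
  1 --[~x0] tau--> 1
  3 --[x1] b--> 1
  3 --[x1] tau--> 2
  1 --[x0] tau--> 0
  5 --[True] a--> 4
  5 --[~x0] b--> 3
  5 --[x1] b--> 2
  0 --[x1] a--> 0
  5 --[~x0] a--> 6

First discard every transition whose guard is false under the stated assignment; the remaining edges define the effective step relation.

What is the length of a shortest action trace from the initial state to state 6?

Answer: UNREACHABLE

Working:
Breadth-first toward 6:
  L0 = {0}
  L1 = {5}
  L2 = {4}
6 never appears.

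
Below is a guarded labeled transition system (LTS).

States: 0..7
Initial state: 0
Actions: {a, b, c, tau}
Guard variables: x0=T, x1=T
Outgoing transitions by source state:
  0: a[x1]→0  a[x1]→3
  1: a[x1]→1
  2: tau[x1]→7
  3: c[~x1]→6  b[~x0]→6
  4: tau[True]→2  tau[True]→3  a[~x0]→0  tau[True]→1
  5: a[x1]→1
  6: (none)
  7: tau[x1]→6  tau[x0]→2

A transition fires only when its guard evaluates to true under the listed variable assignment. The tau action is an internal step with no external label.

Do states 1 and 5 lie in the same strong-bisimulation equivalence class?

Answer: BISIMILAR

Analysis:
Bisimulation quotient by refinement:
  P[0] = {{0,1,2,3,4,5,6,7}}
  P[1] = {{0,1,5},{2,4,7},{3,6}}
  P[2] = {{0},{1,5},{2},{3,6},{4},{7}}
stable after 3 split(s): 6 block(s)
1∈{1,5}, 5∈{1,5}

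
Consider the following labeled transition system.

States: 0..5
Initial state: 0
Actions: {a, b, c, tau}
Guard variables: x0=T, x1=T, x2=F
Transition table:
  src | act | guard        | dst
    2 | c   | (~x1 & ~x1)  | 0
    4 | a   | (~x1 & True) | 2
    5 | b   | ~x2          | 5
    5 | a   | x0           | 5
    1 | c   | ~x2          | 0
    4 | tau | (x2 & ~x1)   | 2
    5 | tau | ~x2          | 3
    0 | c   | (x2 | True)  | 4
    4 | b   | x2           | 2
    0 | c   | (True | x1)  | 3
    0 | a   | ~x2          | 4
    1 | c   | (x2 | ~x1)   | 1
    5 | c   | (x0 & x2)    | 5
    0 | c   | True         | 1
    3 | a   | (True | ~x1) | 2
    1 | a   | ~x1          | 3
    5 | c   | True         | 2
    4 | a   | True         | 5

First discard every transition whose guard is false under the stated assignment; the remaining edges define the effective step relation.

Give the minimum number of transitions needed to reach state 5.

Answer: 2

Analysis:
BFS to 5:
  depth 0: {0}
  depth 1: {1,3,4}
  depth 2: {2,5}
first hit 5 at d=2 via a·a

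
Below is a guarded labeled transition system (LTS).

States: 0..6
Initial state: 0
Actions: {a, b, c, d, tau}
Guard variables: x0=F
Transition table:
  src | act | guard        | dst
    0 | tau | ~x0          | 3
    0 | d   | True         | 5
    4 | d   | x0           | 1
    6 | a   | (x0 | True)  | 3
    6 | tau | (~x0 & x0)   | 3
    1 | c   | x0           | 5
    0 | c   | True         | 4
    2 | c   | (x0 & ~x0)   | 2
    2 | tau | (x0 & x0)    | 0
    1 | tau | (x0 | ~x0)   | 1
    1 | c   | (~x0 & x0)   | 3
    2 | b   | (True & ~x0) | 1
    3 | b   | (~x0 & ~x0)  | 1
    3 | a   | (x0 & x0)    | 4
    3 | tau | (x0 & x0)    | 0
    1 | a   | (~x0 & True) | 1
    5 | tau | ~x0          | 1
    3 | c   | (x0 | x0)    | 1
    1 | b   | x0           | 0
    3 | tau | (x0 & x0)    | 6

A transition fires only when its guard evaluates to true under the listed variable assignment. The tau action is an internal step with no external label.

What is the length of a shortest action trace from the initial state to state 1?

Answer: 2

Analysis:
Breadth-first toward 1:
  L0 = {0}
  L1 = {3,4,5}
  L2 = {1}
first hit 1 at d=2 via d·tau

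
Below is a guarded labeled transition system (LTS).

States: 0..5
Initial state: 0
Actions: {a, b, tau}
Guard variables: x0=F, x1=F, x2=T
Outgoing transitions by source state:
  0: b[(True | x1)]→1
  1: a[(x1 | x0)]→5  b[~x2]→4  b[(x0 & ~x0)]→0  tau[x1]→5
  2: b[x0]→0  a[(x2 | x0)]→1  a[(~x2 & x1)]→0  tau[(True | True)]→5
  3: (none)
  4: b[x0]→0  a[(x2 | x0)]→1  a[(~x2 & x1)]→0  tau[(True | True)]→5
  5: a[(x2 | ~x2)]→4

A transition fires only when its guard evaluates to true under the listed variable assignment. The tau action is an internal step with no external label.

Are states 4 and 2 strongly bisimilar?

Bisimulation quotient by refinement:
  round 0: {{0,1,2,3,4,5}}
  round 1: {{0},{1,3},{2,4},{5}}
stable after 2 split(s): 4 block(s)
4∈{2,4}, 2∈{2,4}

Answer: BISIMILAR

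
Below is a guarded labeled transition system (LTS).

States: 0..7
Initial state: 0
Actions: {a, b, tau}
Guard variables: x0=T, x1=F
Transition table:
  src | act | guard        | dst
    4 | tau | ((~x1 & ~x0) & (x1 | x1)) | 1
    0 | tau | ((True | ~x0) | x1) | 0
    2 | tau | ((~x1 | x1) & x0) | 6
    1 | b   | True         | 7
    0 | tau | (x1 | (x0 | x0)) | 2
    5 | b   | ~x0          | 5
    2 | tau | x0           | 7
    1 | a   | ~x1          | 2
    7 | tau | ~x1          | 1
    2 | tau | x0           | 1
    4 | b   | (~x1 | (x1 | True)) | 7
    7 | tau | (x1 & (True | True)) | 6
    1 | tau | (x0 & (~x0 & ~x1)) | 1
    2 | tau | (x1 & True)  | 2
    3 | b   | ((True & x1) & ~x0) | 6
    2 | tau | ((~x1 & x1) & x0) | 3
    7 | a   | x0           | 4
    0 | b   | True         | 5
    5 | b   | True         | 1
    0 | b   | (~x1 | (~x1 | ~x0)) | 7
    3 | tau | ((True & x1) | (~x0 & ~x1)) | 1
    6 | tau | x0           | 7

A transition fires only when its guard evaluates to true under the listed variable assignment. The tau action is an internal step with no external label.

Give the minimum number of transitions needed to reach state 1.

Answer: 2

Trace:
BFS to 1:
  Layer 0: {0}
  Layer 1: {2,5,7}
  Layer 2: {1,4,6}
first hit 1 at d=2 via b·b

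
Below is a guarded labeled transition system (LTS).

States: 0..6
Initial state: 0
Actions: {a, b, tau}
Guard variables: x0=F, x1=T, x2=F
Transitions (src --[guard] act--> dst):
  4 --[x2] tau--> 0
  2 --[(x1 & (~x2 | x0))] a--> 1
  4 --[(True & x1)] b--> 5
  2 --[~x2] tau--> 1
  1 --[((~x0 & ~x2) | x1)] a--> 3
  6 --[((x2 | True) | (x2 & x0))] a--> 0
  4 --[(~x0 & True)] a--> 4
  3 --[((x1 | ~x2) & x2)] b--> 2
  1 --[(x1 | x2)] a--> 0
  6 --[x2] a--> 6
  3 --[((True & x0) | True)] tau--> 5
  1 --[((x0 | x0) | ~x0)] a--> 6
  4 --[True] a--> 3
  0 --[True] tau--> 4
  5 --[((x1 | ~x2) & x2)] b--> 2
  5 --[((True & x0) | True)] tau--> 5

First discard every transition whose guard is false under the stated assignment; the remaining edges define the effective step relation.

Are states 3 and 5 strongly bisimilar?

Compute ~ classes (split until stable):
  round 0: {{0,1,2,3,4,5,6}}
  round 1: {{0,3,5},{1,6},{2},{4}}
  round 2: {{0},{1},{2},{3,5},{4},{6}}
Fixed point at round 3; 6 class(es).
class of 3: {3,5}; class of 5: {3,5}

Answer: BISIMILAR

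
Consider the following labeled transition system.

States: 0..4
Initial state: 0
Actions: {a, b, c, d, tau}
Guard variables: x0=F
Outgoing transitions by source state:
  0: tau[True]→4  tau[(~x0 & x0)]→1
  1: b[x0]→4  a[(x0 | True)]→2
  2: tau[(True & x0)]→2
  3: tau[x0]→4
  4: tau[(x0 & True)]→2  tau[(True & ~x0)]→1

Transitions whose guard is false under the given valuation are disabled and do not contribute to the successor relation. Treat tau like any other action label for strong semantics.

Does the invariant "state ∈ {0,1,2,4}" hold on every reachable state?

Answer: INVARIANT HOLDS

Trace:
Allowed set {0,1,2,4}
Reach set: {0,1,2,4}
  0: ok
  1: ok
  2: ok
  4: ok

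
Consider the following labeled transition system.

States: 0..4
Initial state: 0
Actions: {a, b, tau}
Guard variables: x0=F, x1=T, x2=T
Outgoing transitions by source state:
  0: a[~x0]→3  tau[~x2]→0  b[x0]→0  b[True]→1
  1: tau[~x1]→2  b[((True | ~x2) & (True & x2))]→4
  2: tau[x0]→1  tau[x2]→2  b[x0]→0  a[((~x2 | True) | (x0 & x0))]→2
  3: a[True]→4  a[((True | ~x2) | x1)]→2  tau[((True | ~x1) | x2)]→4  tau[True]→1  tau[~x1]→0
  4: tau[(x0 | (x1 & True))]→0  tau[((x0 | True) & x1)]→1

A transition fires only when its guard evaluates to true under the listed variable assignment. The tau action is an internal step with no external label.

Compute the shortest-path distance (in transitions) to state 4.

Answer: 2

Working:
BFS to 4:
  depth 0: {0}
  depth 1: {1,3}
  depth 2: {2,4}
4 enters at depth 2; path a·a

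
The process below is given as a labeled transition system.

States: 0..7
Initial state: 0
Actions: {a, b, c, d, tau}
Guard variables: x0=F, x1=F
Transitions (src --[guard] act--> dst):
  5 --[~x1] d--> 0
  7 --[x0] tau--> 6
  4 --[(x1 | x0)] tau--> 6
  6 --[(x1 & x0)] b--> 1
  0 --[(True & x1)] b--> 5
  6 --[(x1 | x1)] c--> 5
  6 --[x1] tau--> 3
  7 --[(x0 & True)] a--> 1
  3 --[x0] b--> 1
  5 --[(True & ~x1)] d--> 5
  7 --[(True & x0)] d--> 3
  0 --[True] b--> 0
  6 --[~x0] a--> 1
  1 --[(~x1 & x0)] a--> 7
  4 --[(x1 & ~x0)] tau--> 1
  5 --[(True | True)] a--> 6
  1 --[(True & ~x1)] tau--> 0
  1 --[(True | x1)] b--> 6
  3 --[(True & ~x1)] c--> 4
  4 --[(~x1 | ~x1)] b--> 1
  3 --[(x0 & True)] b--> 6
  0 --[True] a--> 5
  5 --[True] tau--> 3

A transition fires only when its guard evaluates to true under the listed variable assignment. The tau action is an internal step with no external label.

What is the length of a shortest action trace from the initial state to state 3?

Answer: 2

Working:
Layered search for 3:
  depth 0: {0}
  depth 1: {5}
  depth 2: {3,6}
3 enters at depth 2; path a·tau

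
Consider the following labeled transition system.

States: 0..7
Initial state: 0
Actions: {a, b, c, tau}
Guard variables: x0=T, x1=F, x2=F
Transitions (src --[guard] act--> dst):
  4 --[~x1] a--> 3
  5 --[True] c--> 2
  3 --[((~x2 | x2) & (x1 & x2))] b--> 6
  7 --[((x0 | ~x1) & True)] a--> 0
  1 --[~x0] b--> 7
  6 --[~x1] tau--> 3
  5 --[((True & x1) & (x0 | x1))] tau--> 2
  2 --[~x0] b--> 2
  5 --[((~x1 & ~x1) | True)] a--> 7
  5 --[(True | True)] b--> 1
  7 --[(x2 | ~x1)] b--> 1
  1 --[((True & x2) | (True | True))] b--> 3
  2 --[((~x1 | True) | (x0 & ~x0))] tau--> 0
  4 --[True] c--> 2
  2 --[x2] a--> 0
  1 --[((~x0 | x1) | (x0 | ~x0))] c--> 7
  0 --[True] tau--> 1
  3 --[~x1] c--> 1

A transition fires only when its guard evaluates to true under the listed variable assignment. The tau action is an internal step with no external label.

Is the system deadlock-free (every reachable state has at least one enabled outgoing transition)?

Reachable = {0,1,3,7}
  0: tau→1  [deg 1]
  1: b→3  c→7  [deg 2]
  3: c→1  [deg 1]
  7: a→0  b→1  [deg 2]

Answer: DEADLOCK-FREE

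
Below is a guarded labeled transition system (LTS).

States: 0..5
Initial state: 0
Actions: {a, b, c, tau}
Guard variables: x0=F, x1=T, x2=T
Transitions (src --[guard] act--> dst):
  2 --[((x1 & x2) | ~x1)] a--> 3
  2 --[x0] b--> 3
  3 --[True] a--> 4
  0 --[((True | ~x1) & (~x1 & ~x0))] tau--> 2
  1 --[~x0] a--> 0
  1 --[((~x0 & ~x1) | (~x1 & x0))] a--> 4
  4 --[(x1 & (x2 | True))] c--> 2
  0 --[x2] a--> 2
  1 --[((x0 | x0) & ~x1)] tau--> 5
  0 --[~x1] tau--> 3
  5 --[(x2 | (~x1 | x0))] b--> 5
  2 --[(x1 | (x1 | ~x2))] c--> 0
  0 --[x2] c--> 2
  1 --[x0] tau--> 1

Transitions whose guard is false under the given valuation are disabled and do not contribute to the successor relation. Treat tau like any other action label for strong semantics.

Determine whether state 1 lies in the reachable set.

Guard filter leaves 8 enabled edge(s).
depth 0: {0}
depth 1: {2}  cumulative {0,2}
depth 2: {3}  cumulative {0,2,3}
depth 3: {4}  cumulative {0,2,3,4}
Reachable = {0,2,3,4}

Answer: UNREACHABLE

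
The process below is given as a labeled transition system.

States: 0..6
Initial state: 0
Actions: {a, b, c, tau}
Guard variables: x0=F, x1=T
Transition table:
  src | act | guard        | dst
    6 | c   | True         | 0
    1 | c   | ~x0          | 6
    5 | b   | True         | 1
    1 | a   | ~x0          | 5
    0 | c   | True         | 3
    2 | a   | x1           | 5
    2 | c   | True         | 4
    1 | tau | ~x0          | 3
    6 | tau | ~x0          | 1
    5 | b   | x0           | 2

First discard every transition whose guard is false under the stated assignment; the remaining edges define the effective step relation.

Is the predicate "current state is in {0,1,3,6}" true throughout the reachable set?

Answer: INVARIANT HOLDS

Analysis:
Inv-set: {0,1,3,6}
Reach set: {0,3}
  0: ✓
  3: ✓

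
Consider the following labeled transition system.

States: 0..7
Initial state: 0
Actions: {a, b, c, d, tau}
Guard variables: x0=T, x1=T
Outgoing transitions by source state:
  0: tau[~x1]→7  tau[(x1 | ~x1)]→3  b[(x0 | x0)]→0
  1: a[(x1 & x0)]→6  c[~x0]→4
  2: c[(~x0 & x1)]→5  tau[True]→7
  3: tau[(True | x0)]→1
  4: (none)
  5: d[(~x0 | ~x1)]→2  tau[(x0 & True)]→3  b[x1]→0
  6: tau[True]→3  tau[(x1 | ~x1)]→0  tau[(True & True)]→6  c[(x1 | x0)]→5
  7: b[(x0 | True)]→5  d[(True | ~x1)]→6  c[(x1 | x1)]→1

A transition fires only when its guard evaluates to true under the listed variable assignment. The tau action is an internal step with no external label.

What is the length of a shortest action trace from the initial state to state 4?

Layered search for 4:
  L0 = {0}
  L1 = {3}
  L2 = {1}
  L3 = {6}
  L4 = {5}
4 never appears.

Answer: UNREACHABLE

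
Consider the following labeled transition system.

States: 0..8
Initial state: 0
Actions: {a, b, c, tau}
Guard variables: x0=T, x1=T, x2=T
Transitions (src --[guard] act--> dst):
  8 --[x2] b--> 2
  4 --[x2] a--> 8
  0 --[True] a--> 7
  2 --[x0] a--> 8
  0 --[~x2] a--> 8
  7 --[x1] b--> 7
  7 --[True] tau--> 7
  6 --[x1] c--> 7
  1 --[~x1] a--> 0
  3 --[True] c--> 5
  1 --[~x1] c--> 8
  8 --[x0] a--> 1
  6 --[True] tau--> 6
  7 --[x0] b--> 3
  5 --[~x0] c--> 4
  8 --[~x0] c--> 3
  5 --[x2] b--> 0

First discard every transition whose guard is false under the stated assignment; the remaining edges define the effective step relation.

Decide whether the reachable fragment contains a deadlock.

Reachable = {0,3,5,7}
  0: a→7  [1 exit(s)]
  3: c→5  [1 exit(s)]
  5: b→0  [1 exit(s)]
  7: b→3  b→7  tau→7  [3 exit(s)]

Answer: DEADLOCK-FREE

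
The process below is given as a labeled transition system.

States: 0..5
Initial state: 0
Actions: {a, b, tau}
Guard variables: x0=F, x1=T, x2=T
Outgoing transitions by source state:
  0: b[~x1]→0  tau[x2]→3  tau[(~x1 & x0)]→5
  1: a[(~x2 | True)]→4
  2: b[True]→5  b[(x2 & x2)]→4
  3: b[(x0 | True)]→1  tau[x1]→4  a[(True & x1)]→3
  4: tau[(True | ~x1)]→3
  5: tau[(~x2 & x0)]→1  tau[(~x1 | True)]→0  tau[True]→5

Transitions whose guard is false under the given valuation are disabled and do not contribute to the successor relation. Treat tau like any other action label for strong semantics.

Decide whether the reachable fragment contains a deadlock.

Answer: DEADLOCK-FREE

Working:
R = {0,1,3,4}
  0: tau→3  [deg 1]
  1: a→4  [deg 1]
  3: a→3  b→1  tau→4  [deg 3]
  4: tau→3  [deg 1]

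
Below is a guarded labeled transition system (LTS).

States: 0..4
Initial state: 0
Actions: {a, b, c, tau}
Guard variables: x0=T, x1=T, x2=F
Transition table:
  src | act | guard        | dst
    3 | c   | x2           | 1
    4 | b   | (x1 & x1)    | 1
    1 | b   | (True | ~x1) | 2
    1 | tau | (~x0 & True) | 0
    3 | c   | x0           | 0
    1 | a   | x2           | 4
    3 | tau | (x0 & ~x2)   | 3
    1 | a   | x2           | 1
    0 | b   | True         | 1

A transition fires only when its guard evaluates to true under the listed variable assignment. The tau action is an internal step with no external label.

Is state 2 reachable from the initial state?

Answer: REACHABLE

Working:
5 transition(s) survive guard evaluation.
Layer 0: {0}
Layer 1: {1}  now seen {0,1}
Layer 2: {2}  now seen {0,1,2}
Reach set: {0,1,2}
trace reaching 2: b·b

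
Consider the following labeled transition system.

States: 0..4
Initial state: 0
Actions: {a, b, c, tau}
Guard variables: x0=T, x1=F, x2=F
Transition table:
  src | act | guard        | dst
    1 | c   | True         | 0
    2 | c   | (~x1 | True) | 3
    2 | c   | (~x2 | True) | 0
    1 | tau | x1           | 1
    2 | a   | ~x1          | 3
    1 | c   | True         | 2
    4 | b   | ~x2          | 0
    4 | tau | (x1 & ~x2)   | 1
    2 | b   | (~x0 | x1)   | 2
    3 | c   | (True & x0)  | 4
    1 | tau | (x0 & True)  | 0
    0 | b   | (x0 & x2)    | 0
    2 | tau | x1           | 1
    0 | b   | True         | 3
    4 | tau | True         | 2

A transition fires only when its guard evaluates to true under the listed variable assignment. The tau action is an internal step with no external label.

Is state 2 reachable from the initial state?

Answer: REACHABLE

Trace:
Guard filter leaves 10 enabled edge(s).
L0 = {0}
L1 = {3}  now seen {0,3}
L2 = {4}  now seen {0,3,4}
L3 = {2}  now seen {0,2,3,4}
R = {0,2,3,4}
Path to 2: b·c·tau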